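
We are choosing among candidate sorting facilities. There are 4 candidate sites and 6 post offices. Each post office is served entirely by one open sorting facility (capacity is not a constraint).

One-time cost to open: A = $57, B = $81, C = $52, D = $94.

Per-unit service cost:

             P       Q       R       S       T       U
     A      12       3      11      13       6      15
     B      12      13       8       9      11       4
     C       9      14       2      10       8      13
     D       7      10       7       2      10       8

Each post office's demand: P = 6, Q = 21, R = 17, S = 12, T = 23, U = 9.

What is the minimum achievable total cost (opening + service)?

Minimum total cost: 576

For any fixed open set, each post office goes to its cheapest open site; total = fixed + service.
{A, C, D}: P→D 7·6=42, Q→A 3·21=63, R→C 2·17=34, S→D 2·12=24, T→A 6·23=138, U→D 8·9=72. Service 373; fixed 203; total 576.
{A, D}: service 458 + fixed 151 = 609
{A, B, C, D}: service 337 + fixed 284 = 621
{C}: service 803 + fixed 52 = 855
No other subset beats 576.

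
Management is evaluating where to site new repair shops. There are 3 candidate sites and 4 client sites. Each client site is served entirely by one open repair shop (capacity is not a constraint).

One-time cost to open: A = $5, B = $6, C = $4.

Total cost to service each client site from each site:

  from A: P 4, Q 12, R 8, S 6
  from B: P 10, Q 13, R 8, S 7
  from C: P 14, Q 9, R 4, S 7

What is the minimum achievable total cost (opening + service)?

For any fixed open set, each client site goes to its cheapest open site; total = fixed + service.
{A, C}: P→A 4, Q→C 9, R→C 4, S→A 6. Service 23; fixed 9; total 32.
{A}: P→A 4, Q→A 12, R→A 8, S→A 6. Service 30; fixed 5; total 35.
{A, B, C}: P→A 4, Q→C 9, R→C 4, S→A 6. Service 23; fixed 15; total 38.
{C}: service 34 + fixed 4 = 38
No other subset beats 32.

Minimum total cost: 32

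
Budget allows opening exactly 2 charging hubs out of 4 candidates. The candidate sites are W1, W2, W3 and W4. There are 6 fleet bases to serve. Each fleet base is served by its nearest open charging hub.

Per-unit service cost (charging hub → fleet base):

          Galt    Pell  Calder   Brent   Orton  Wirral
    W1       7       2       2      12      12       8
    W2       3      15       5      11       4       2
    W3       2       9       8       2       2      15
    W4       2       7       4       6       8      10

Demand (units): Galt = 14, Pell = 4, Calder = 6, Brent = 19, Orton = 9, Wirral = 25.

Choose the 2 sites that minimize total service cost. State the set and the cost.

With exactly 2 open, each fleet base uses its cheapest among the chosen.
{W2, W3}: Galt→W3 2·14=28, Pell→W3 9·4=36, Calder→W2 5·6=30, Brent→W3 2·19=38, Orton→W3 2·9=18, Wirral→W2 2·25=50. Service cost 200.
{W2, W4}: service cost 280
{W1, W3}: service cost 304
Among all 6 size-2 choices, {W2, W3} is lowest.

Choose W2 and W3; total service cost 200.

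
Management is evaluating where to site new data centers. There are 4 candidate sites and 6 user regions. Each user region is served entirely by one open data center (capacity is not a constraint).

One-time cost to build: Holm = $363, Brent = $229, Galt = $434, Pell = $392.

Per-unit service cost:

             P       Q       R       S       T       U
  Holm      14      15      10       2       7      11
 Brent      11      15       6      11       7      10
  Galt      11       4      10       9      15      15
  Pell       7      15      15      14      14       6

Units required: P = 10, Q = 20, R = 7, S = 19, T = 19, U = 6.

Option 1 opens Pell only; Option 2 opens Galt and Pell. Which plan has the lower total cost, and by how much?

Option 1 is cheaper by 84.

Option 1: {Pell}: P→Pell 7·10=70, Q→Pell 15·20=300, R→Pell 15·7=105, S→Pell 14·19=266, T→Pell 14·19=266, U→Pell 6·6=36. Service 1043; fixed 392; total 1435.
Option 2: {Galt, Pell}: P→Pell 7·10=70, Q→Galt 4·20=80, R→Galt 10·7=70, S→Galt 9·19=171, T→Pell 14·19=266, U→Pell 6·6=36. Service 693; fixed 826; total 1519.
Difference: |1435 − 1519| = 84.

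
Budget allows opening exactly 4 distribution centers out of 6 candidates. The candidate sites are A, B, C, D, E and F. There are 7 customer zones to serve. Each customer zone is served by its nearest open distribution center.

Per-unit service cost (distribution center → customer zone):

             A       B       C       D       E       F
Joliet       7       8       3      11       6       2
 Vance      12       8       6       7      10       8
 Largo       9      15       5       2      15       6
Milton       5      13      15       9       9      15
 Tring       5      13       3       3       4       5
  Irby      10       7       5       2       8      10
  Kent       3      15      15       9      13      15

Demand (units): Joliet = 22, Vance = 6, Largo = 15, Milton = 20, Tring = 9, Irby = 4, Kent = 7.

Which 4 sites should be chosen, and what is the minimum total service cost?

With exactly 4 open, each customer zone uses its cheapest among the chosen.
{A, C, D, F}: Joliet→F 2·22=44, Vance→C 6·6=36, Largo→D 2·15=30, Milton→A 5·20=100, Tring→C 3·9=27, Irby→D 2·4=8, Kent→A 3·7=21. Service cost 266.
{A, B, D, F}: service cost 272
{A, D, E, F}: service cost 272
Among all 15 size-4 choices, {A, C, D, F} is lowest.

Choose A, C, D and F; total service cost 266.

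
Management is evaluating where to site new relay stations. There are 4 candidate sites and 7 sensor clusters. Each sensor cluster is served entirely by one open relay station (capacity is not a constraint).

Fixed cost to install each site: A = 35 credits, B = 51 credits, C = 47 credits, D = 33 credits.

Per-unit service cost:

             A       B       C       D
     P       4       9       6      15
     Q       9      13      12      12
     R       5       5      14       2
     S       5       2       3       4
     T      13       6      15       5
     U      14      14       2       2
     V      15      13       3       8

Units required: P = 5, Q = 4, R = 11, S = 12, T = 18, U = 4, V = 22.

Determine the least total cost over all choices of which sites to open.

For any fixed open set, each sensor cluster goes to its cheapest open site; total = fixed + service.
{C, D}: P→C 6·5=30, Q→C 12·4=48, R→D 2·11=22, S→C 3·12=36, T→D 5·18=90, U→C 2·4=8, V→C 3·22=66. Service 300; fixed 80; total 380.
{A, C, D}: service 278 + fixed 115 = 393
{B, C, D}: P→C 6·5=30, Q→C 12·4=48, R→D 2·11=22, S→B 2·12=24, T→D 5·18=90, U→C 2·4=8, V→C 3·22=66. Service 288; fixed 131; total 419.
{A, B, C, D}: service 266 + fixed 166 = 432
No other subset beats 380.

Minimum total cost: 380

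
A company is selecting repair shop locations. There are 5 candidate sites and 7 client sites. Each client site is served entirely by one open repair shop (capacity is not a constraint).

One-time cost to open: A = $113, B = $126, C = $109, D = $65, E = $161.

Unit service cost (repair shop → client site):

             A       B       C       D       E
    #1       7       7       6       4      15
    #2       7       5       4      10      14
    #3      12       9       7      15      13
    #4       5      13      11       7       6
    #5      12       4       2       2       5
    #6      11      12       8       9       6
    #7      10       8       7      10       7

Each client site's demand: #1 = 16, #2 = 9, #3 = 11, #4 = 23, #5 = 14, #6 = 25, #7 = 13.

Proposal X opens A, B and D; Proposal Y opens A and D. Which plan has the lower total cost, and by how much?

Proposal X: {A, B, D}: #1→D 4·16=64, #2→B 5·9=45, #3→B 9·11=99, #4→A 5·23=115, #5→D 2·14=28, #6→D 9·25=225, #7→B 8·13=104. Service 680; fixed 304; total 984.
Proposal Y: {A, D}: #1→D 4·16=64, #2→A 7·9=63, #3→A 12·11=132, #4→A 5·23=115, #5→D 2·14=28, #6→D 9·25=225, #7→A 10·13=130. Service 757; fixed 178; total 935.
Difference: |984 − 935| = 49.

Proposal Y is cheaper by 49.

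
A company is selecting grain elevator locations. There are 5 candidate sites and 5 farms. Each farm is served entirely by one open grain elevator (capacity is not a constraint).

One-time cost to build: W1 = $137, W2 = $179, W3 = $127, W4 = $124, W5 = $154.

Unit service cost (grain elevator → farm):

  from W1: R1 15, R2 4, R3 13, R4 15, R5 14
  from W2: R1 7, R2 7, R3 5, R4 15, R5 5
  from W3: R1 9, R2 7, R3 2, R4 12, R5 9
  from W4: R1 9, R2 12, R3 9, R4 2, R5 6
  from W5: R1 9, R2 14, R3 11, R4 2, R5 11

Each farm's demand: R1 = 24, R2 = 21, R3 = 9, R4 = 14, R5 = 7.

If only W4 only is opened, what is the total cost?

Each farm is assigned to its cheapest site among the open ones.
{W4}: R1→W4 9·24=216, R2→W4 12·21=252, R3→W4 9·9=81, R4→W4 2·14=28, R5→W4 6·7=42. Service 619; fixed 124; total 743.

Total cost: 743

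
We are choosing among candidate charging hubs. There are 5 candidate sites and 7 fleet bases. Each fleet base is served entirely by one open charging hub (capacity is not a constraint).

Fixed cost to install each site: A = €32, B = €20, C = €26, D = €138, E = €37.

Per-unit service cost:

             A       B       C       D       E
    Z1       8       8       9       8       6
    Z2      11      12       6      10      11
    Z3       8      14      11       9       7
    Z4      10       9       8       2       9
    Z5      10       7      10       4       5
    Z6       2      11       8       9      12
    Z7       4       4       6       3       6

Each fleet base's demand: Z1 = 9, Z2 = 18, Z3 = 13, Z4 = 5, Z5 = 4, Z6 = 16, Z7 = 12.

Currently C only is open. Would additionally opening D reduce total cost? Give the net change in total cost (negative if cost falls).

Current service cost with {C}: 612.
Adding D: each fleet base re-picks its cheapest; new service cost 487, saving 125.
Extra fixed cost: 138. Net change = 138 − 125 = 13.
(Totals: 638 → 651.)

No — net change +13 (cost rises by 13).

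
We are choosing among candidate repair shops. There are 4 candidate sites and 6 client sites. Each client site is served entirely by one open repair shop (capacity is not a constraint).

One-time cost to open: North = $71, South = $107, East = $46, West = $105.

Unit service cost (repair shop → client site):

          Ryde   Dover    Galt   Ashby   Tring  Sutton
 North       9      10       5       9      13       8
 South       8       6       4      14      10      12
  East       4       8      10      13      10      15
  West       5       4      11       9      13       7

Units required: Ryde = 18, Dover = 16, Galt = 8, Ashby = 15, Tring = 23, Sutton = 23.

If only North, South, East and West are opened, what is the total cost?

Total cost: 1023

Each client site is assigned to its cheapest site among the open ones.
{North, South, East, West}: Ryde→East 4·18=72, Dover→West 4·16=64, Galt→South 4·8=32, Ashby→North 9·15=135, Tring→South 10·23=230, Sutton→West 7·23=161. Service 694; fixed 329; total 1023.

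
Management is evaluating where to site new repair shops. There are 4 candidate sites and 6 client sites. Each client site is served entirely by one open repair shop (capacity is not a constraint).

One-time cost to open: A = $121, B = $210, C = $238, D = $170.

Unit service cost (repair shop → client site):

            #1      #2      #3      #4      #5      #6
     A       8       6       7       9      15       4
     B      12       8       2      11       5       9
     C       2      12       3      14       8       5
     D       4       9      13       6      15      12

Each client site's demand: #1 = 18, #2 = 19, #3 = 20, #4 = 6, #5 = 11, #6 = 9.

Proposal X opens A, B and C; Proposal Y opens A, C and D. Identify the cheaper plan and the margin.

Proposal X: {A, B, C}: #1→C 2·18=36, #2→A 6·19=114, #3→B 2·20=40, #4→A 9·6=54, #5→B 5·11=55, #6→A 4·9=36. Service 335; fixed 569; total 904.
Proposal Y: {A, C, D}: #1→C 2·18=36, #2→A 6·19=114, #3→C 3·20=60, #4→D 6·6=36, #5→C 8·11=88, #6→A 4·9=36. Service 370; fixed 529; total 899.
Difference: |904 − 899| = 5.

Proposal Y is cheaper by 5.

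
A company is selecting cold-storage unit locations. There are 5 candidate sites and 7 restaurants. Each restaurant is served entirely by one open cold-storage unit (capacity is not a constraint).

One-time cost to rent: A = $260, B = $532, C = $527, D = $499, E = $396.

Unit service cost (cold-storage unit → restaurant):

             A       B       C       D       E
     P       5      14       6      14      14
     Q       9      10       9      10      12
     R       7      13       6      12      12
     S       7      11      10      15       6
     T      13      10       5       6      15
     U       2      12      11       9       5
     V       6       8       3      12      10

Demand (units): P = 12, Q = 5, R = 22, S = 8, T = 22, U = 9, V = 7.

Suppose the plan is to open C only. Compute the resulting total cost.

Each restaurant is assigned to its cheapest site among the open ones.
{C}: P→C 6·12=72, Q→C 9·5=45, R→C 6·22=132, S→C 10·8=80, T→C 5·22=110, U→C 11·9=99, V→C 3·7=21. Service 559; fixed 527; total 1086.

Total cost: 1086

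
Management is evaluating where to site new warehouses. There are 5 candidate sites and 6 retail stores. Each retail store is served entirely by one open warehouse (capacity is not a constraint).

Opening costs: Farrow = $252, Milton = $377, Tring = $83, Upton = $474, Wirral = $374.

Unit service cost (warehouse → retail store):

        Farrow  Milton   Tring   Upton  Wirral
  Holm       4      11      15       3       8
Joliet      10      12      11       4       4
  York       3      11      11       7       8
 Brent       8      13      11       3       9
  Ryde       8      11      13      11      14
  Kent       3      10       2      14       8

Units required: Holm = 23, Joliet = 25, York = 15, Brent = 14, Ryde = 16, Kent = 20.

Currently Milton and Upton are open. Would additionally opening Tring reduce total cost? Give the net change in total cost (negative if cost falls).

Current service cost with {Milton, Upton}: 692.
Adding Tring: each retail store re-picks its cheapest; new service cost 532, saving 160.
Extra fixed cost: 83. Net change = 83 − 160 = -77.
(Totals: 1543 → 1466.)

Yes — net change −77 (cost falls by 77).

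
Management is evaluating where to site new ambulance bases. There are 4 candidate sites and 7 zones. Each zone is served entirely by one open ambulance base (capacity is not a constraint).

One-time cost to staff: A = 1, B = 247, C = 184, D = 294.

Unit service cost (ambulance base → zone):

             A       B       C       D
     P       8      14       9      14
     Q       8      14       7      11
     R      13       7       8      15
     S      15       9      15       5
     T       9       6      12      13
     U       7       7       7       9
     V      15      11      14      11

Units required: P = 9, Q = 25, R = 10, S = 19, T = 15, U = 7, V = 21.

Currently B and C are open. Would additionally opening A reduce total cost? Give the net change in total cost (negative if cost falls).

Current service cost with {B, C}: 867.
Adding A: each zone re-picks its cheapest; new service cost 858, saving 9.
Extra fixed cost: 1. Net change = 1 − 9 = -8.
(Totals: 1298 → 1290.)

Yes — net change −8 (cost falls by 8).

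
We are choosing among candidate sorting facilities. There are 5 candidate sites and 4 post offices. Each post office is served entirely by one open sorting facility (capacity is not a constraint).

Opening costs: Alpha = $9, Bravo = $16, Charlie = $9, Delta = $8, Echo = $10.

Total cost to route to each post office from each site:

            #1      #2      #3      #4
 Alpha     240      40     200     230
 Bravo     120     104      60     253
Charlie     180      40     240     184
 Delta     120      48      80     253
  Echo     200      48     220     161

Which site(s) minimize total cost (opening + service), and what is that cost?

Open Bravo and Echo; minimum total cost 415.

For any fixed open set, each post office goes to its cheapest open site; total = fixed + service.
{Bravo, Echo}: #1→Bravo 120, #2→Echo 48, #3→Bravo 60, #4→Echo 161. Service 389; fixed 26; total 415.
{Alpha, Bravo, Echo}: #1→Bravo 120, #2→Alpha 40, #3→Bravo 60, #4→Echo 161. Service 381; fixed 35; total 416.
{Bravo, Charlie, Echo}: #1→Bravo 120, #2→Charlie 40, #3→Bravo 60, #4→Echo 161. Service 381; fixed 35; total 416.
{Alpha, Bravo, Charlie, Delta, Echo}: #1→Bravo 120, #2→Alpha 40, #3→Bravo 60, #4→Echo 161. Service 381; fixed 52; total 433.
No other subset beats 415.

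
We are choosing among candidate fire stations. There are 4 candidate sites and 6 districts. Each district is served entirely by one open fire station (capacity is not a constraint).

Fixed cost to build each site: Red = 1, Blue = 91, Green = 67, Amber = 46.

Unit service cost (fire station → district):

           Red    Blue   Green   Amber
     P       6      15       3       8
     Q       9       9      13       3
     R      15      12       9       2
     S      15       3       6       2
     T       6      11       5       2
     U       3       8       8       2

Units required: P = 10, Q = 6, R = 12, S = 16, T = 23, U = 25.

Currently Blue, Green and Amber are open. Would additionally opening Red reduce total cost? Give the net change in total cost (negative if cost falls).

No — net change +1 (cost rises by 1).

Current service cost with {Blue, Green, Amber}: 200.
Adding Red: each district re-picks its cheapest; new service cost 200, saving 0.
Extra fixed cost: 1. Net change = 1 − 0 = 1.
(Totals: 404 → 405.)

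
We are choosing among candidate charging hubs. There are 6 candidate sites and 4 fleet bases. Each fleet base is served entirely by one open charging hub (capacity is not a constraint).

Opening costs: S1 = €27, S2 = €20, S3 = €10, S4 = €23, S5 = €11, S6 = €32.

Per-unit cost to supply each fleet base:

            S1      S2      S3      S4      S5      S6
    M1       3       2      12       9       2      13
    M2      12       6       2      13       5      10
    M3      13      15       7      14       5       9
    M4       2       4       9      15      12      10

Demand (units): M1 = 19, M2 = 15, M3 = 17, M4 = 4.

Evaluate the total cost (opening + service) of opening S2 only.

Total cost: 419

Each fleet base is assigned to its cheapest site among the open ones.
{S2}: M1→S2 2·19=38, M2→S2 6·15=90, M3→S2 15·17=255, M4→S2 4·4=16. Service 399; fixed 20; total 419.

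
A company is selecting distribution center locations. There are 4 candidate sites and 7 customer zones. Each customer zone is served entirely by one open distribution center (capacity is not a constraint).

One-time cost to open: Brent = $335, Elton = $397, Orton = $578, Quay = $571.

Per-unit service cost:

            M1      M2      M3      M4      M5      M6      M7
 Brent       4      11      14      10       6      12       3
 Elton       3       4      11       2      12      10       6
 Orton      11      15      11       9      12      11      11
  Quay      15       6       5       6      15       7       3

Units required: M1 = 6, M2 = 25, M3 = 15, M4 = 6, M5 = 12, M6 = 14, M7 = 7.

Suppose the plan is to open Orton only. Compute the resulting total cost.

Total cost: 1613

Each customer zone is assigned to its cheapest site among the open ones.
{Orton}: M1→Orton 11·6=66, M2→Orton 15·25=375, M3→Orton 11·15=165, M4→Orton 9·6=54, M5→Orton 12·12=144, M6→Orton 11·14=154, M7→Orton 11·7=77. Service 1035; fixed 578; total 1613.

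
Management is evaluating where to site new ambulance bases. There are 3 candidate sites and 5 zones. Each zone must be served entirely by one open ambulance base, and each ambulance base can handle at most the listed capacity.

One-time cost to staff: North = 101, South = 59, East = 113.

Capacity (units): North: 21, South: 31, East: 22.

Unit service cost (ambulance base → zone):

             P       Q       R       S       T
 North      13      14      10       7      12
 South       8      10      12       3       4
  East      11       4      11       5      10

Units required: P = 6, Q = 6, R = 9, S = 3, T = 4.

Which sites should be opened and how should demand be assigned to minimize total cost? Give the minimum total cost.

Minimum total cost: 300

Open {South}: P→South 8·6=48, Q→South 10·6=60, R→South 12·9=108, S→South 3·3=9, T→South 4·4=16.
Loads: South carries 28/31. Service 241; fixed 59; total 300.
Next best feasible plan costs 368.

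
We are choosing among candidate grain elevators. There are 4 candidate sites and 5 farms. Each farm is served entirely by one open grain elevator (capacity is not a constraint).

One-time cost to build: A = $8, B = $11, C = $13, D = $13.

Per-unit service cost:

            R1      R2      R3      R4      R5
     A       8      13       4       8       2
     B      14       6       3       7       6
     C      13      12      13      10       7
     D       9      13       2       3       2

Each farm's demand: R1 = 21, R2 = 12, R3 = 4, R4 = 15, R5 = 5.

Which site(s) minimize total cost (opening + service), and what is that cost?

Open A, B and D; minimum total cost 335.

For any fixed open set, each farm goes to its cheapest open site; total = fixed + service.
{A, B, D}: R1→A 8·21=168, R2→B 6·12=72, R3→D 2·4=8, R4→D 3·15=45, R5→A 2·5=10. Service 303; fixed 32; total 335.
{A, B, C, D}: service 303 + fixed 45 = 348
{B, D}: R1→D 9·21=189, R2→B 6·12=72, R3→D 2·4=8, R4→D 3·15=45, R5→D 2·5=10. Service 324; fixed 24; total 348.
{A}: service 470 + fixed 8 = 478
No other subset beats 335.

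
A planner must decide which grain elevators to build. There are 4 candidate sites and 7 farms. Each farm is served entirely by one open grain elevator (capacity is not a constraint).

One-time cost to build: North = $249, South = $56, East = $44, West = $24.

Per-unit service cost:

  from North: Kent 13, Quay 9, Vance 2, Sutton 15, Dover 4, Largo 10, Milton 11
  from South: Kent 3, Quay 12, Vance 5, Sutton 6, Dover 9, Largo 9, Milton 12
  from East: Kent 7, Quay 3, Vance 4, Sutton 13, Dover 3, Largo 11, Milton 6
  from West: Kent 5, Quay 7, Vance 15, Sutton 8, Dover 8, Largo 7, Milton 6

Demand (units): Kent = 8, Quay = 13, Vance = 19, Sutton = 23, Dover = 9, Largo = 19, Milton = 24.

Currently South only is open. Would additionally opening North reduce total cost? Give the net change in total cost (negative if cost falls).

Current service cost with {South}: 953.
Adding North: each farm re-picks its cheapest; new service cost 788, saving 165.
Extra fixed cost: 249. Net change = 249 − 165 = 84.
(Totals: 1009 → 1093.)

No — net change +84 (cost rises by 84).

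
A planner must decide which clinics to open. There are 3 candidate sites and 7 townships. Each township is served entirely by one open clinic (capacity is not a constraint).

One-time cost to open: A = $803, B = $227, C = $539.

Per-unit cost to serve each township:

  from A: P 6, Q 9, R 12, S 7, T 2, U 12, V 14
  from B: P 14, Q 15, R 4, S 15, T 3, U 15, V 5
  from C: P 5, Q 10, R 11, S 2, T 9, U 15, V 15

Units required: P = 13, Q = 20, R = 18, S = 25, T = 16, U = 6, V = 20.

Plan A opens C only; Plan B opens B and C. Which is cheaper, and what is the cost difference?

Plan B is cheaper by 195.

Plan A: {C}: P→C 5·13=65, Q→C 10·20=200, R→C 11·18=198, S→C 2·25=50, T→C 9·16=144, U→C 15·6=90, V→C 15·20=300. Service 1047; fixed 539; total 1586.
Plan B: {B, C}: P→C 5·13=65, Q→C 10·20=200, R→B 4·18=72, S→C 2·25=50, T→B 3·16=48, U→B 15·6=90, V→B 5·20=100. Service 625; fixed 766; total 1391.
Difference: |1586 − 1391| = 195.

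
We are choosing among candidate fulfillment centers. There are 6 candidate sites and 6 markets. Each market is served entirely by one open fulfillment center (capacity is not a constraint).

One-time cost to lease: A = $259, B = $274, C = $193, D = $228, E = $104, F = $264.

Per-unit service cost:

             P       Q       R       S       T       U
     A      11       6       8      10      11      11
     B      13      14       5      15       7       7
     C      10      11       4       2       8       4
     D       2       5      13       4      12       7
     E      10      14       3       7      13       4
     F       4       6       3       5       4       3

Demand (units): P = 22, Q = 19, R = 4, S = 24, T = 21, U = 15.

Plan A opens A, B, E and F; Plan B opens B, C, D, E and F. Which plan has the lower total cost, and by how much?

Plan A: {A, B, E, F}: P→F 4·22=88, Q→A 6·19=114, R→E 3·4=12, S→F 5·24=120, T→F 4·21=84, U→F 3·15=45. Service 463; fixed 901; total 1364.
Plan B: {B, C, D, E, F}: P→D 2·22=44, Q→D 5·19=95, R→E 3·4=12, S→C 2·24=48, T→F 4·21=84, U→F 3·15=45. Service 328; fixed 1063; total 1391.
Difference: |1364 − 1391| = 27.

Plan A is cheaper by 27.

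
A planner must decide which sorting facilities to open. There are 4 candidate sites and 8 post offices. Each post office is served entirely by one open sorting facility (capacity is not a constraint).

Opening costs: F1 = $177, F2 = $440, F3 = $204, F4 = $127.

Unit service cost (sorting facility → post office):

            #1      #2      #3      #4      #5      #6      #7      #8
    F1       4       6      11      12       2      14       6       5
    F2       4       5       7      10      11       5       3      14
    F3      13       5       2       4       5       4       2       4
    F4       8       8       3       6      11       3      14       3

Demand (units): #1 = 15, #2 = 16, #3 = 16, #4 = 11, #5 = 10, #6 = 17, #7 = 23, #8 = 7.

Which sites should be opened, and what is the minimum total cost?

Open F3 only; minimum total cost 747.

For any fixed open set, each post office goes to its cheapest open site; total = fixed + service.
{F3}: #1→F3 13·15=195, #2→F3 5·16=80, #3→F3 2·16=32, #4→F3 4·11=44, #5→F3 5·10=50, #6→F3 4·17=68, #7→F3 2·23=46, #8→F3 4·7=28. Service 543; fixed 204; total 747.
{F1, F3}: service 378 + fixed 381 = 759
{F3, F4}: service 444 + fixed 331 = 775
{F1, F2, F3, F4}: service 354 + fixed 948 = 1302
No other subset beats 747.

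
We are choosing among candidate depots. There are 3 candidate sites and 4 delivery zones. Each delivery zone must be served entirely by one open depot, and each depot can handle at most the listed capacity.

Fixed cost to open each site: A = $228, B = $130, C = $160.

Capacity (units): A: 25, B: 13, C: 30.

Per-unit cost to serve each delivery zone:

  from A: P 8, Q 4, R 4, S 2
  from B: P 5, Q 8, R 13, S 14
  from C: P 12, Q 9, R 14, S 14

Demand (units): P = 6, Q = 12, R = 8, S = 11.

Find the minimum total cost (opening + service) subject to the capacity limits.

Open {A, B}: P→A 8·6=48, Q→B 8·12=96, R→A 4·8=32, S→A 2·11=22.
Loads: A carries 25/25, B carries 12/13. Service 198; fixed 358; total 556.
Next best feasible plan costs 598.

Minimum total cost: 556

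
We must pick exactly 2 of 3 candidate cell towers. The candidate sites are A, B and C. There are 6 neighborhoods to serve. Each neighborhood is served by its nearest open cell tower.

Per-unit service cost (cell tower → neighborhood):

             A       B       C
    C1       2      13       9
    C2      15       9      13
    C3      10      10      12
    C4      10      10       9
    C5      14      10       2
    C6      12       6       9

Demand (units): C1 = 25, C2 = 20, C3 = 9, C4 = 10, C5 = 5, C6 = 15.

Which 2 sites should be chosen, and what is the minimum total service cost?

Choose A and B; total service cost 560.

With exactly 2 open, each neighborhood uses its cheapest among the chosen.
{A, B}: C1→A 2·25=50, C2→B 9·20=180, C3→A 10·9=90, C4→A 10·10=100, C5→B 10·5=50, C6→B 6·15=90. Service cost 560.
{A, C}: service cost 635
{B, C}: service cost 685
Among all 3 size-2 choices, {A, B} is lowest.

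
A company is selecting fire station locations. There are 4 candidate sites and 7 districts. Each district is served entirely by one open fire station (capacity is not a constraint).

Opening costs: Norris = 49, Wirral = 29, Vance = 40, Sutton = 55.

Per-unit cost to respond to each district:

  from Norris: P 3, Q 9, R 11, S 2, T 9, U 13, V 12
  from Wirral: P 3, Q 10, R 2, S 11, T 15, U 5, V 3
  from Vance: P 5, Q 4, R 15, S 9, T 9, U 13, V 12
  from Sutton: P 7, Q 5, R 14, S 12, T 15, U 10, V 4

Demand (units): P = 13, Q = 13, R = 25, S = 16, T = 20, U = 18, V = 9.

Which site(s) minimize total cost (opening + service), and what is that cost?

For any fixed open set, each district goes to its cheapest open site; total = fixed + service.
{Norris, Wirral, Vance}: P→Norris 3·13=39, Q→Vance 4·13=52, R→Wirral 2·25=50, S→Norris 2·16=32, T→Norris 9·20=180, U→Wirral 5·18=90, V→Wirral 3·9=27. Service 470; fixed 118; total 588.
{Norris, Wirral}: service 535 + fixed 78 = 613
{Norris, Wirral, Sutton}: P→Norris 3·13=39, Q→Sutton 5·13=65, R→Wirral 2·25=50, S→Norris 2·16=32, T→Norris 9·20=180, U→Wirral 5·18=90, V→Wirral 3·9=27. Service 483; fixed 133; total 616.
{Norris, Wirral, Vance, Sutton}: P→Norris 3·13=39, Q→Vance 4·13=52, R→Wirral 2·25=50, S→Norris 2·16=32, T→Norris 9·20=180, U→Wirral 5·18=90, V→Wirral 3·9=27. Service 470; fixed 173; total 643.
No other subset beats 588.

Open Norris, Wirral and Vance; minimum total cost 588.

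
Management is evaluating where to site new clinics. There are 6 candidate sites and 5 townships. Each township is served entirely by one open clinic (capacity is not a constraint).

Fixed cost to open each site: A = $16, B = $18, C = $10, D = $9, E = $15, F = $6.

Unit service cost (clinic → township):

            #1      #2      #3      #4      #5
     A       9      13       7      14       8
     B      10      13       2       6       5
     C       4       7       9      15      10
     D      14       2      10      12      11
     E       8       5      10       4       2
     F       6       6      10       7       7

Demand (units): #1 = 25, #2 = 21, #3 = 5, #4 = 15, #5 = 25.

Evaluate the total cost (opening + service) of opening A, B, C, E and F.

Each township is assigned to its cheapest site among the open ones.
{A, B, C, E, F}: #1→C 4·25=100, #2→E 5·21=105, #3→B 2·5=10, #4→E 4·15=60, #5→E 2·25=50. Service 325; fixed 65; total 390.

Total cost: 390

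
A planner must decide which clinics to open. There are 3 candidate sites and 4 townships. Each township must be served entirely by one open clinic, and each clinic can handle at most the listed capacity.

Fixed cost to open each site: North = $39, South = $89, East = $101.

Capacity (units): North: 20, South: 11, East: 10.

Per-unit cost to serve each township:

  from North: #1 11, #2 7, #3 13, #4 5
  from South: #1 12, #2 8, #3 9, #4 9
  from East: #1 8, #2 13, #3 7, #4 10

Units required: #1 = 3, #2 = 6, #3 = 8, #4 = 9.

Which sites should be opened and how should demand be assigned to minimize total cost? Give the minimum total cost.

Minimum total cost: 316

Open {North, East}: #1→North 11·3=33, #2→North 7·6=42, #3→East 7·8=56, #4→North 5·9=45.
Loads: North carries 18/20, East carries 8/10. Service 176; fixed 140; total 316.
Next best feasible plan costs 320.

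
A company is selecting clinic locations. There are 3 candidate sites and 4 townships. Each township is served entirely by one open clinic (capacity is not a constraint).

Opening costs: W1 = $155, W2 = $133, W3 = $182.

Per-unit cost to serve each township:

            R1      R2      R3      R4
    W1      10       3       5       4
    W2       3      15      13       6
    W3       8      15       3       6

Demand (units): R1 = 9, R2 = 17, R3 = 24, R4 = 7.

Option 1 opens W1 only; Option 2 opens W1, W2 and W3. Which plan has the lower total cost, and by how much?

Option 1: {W1}: R1→W1 10·9=90, R2→W1 3·17=51, R3→W1 5·24=120, R4→W1 4·7=28. Service 289; fixed 155; total 444.
Option 2: {W1, W2, W3}: R1→W2 3·9=27, R2→W1 3·17=51, R3→W3 3·24=72, R4→W1 4·7=28. Service 178; fixed 470; total 648.
Difference: |444 − 648| = 204.

Option 1 is cheaper by 204.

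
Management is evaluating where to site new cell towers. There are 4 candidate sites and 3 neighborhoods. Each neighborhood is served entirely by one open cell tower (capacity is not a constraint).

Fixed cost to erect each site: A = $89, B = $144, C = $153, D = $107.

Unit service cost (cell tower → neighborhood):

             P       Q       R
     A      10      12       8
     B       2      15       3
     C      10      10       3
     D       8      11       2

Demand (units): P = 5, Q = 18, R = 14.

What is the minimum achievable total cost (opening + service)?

Minimum total cost: 373

For any fixed open set, each neighborhood goes to its cheapest open site; total = fixed + service.
{D}: P→D 8·5=40, Q→D 11·18=198, R→D 2·14=28. Service 266; fixed 107; total 373.
{C}: service 272 + fixed 153 = 425
{A, D}: service 266 + fixed 196 = 462
{A, B, C, D}: P→B 2·5=10, Q→C 10·18=180, R→D 2·14=28. Service 218; fixed 493; total 711.
(All 15 nonempty subsets were checked; D only is lowest.)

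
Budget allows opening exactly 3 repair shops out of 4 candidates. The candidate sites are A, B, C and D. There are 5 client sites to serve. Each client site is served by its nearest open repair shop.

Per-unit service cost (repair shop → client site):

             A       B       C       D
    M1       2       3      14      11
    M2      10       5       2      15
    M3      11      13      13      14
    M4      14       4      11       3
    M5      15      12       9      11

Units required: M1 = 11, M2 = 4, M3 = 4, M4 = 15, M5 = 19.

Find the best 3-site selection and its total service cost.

With exactly 3 open, each client site uses its cheapest among the chosen.
{A, C, D}: M1→A 2·11=22, M2→C 2·4=8, M3→A 11·4=44, M4→D 3·15=45, M5→C 9·19=171. Service cost 290.
{A, B, C}: service cost 305
{B, C, D}: service cost 309
Among all 4 size-3 choices, {A, C, D} is lowest.

Choose A, C and D; total service cost 290.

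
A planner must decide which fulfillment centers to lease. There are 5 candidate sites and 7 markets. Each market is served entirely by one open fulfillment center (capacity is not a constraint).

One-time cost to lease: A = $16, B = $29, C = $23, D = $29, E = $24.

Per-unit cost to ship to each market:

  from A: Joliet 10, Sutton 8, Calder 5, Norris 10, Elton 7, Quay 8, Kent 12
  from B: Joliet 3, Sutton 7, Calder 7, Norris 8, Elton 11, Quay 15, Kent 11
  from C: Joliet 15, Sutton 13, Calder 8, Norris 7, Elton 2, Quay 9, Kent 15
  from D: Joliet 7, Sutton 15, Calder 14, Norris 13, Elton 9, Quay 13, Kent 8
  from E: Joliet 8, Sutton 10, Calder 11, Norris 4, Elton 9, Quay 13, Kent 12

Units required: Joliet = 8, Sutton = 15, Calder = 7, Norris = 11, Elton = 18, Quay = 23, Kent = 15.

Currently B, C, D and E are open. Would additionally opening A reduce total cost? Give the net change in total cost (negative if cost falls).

Yes — net change −21 (cost falls by 21).

Current service cost with {B, C, D, E}: 585.
Adding A: each market re-picks its cheapest; new service cost 548, saving 37.
Extra fixed cost: 16. Net change = 16 − 37 = -21.
(Totals: 690 → 669.)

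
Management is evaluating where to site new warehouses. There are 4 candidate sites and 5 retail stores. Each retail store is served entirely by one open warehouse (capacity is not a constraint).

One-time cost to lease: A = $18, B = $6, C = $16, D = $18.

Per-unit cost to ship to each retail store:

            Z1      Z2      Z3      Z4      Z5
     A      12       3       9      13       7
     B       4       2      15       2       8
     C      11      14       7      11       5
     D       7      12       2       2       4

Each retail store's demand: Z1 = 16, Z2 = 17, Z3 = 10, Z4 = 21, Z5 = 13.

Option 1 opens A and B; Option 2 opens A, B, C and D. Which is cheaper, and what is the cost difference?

Option 2 is cheaper by 75.

Option 1: {A, B}: Z1→B 4·16=64, Z2→B 2·17=34, Z3→A 9·10=90, Z4→B 2·21=42, Z5→A 7·13=91. Service 321; fixed 24; total 345.
Option 2: {A, B, C, D}: Z1→B 4·16=64, Z2→B 2·17=34, Z3→D 2·10=20, Z4→B 2·21=42, Z5→D 4·13=52. Service 212; fixed 58; total 270.
Difference: |345 − 270| = 75.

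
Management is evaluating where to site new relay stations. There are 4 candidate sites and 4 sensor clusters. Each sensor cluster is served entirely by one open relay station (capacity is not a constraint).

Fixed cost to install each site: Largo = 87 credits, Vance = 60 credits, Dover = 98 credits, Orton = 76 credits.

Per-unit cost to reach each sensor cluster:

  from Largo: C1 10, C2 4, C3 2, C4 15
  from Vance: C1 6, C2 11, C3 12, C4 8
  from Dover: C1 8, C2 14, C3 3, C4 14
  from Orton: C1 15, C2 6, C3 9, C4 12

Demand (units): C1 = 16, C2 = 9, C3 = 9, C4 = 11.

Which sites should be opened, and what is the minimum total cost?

Open Largo and Vance; minimum total cost 385.

For any fixed open set, each sensor cluster goes to its cheapest open site; total = fixed + service.
{Largo, Vance}: C1→Vance 6·16=96, C2→Largo 4·9=36, C3→Largo 2·9=18, C4→Vance 8·11=88. Service 238; fixed 147; total 385.
{Vance}: service 391 + fixed 60 = 451
{Vance, Orton}: service 319 + fixed 136 = 455
{Largo, Vance, Dover, Orton}: C1→Vance 6·16=96, C2→Largo 4·9=36, C3→Largo 2·9=18, C4→Vance 8·11=88. Service 238; fixed 321; total 559.
(All 15 nonempty subsets were checked; Largo and Vance is lowest.)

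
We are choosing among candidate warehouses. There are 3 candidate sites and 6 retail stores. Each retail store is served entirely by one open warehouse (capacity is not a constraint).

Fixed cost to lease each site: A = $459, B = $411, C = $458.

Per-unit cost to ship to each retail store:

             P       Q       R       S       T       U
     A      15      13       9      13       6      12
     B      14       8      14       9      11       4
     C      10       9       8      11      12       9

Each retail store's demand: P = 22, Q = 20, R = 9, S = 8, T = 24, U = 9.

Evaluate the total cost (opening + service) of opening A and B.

Total cost: 1671

Each retail store is assigned to its cheapest site among the open ones.
{A, B}: P→B 14·22=308, Q→B 8·20=160, R→A 9·9=81, S→B 9·8=72, T→A 6·24=144, U→B 4·9=36. Service 801; fixed 870; total 1671.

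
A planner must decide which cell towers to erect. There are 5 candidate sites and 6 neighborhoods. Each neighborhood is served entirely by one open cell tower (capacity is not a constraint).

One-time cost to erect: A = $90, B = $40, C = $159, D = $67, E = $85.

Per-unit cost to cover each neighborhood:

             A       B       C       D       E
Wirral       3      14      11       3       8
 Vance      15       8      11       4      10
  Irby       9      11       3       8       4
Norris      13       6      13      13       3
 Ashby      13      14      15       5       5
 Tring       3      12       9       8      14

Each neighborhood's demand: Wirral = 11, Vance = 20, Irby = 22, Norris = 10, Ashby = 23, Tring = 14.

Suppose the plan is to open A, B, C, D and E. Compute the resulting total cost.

Total cost: 807

Each neighborhood is assigned to its cheapest site among the open ones.
{A, B, C, D, E}: Wirral→A 3·11=33, Vance→D 4·20=80, Irby→C 3·22=66, Norris→E 3·10=30, Ashby→D 5·23=115, Tring→A 3·14=42. Service 366; fixed 441; total 807.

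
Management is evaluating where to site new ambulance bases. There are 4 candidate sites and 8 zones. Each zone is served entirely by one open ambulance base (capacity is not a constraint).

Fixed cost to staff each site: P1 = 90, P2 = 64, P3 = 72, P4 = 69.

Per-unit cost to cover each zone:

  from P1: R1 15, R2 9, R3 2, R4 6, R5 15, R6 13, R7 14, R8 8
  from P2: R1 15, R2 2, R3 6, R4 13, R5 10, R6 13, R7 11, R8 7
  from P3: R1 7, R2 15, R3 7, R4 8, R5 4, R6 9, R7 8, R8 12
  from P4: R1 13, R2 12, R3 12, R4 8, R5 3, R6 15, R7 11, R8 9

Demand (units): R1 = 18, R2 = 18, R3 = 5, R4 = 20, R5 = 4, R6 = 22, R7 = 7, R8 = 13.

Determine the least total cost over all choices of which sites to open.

For any fixed open set, each zone goes to its cheapest open site; total = fixed + service.
{P2, P3}: R1→P3 7·18=126, R2→P2 2·18=36, R3→P2 6·5=30, R4→P3 8·20=160, R5→P3 4·4=16, R6→P3 9·22=198, R7→P3 8·7=56, R8→P2 7·13=91. Service 713; fixed 136; total 849.
{P1, P2, P3}: R1→P3 7·18=126, R2→P2 2·18=36, R3→P1 2·5=10, R4→P1 6·20=120, R5→P3 4·4=16, R6→P3 9·22=198, R7→P3 8·7=56, R8→P2 7·13=91. Service 653; fixed 226; total 879.
{P2, P3, P4}: service 709 + fixed 205 = 914
{P1, P2, P3, P4}: R1→P3 7·18=126, R2→P2 2·18=36, R3→P1 2·5=10, R4→P1 6·20=120, R5→P4 3·4=12, R6→P3 9·22=198, R7→P3 8·7=56, R8→P2 7·13=91. Service 649; fixed 295; total 944.
(All 15 nonempty subsets were checked; P2 and P3 is lowest.)

Minimum total cost: 849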